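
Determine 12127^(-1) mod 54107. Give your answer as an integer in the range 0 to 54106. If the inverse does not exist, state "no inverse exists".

41119

gcd(54107, 12127) by repeated division:
54107 = 4×12127 + 5599
12127 = 2×5599 + 929
5599 = 6×929 + 25
929 = 37×25 + 4
25 = 6×4 + 1
4 = 4×1 + 0
The gcd is 1. Working backward:
1 = 25 − 6·4
1 = −6·929 + 223·25
1 = 223·5599 − 1344·929
1 = −1344·12127 + 2911·5599
1 = 2911·54107 − 12988·12127
Hence 12127⁻¹ ≡ -12988 ≡ 41119 (mod 54107).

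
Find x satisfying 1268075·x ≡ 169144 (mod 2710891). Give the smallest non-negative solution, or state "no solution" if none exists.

2064508

First find gcd(1268075, 2710891):
2710891 = 2*1268075 + 174741
1268075 = 7*174741 + 44888
174741 = 3*44888 + 40077
44888 = 1*40077 + 4811
40077 = 8*4811 + 1589
4811 = 3*1589 + 44
1589 = 36*44 + 5
44 = 8*5 + 4
5 = 1*4 + 1
4 = 4*1 + 0
gcd = 1, so a unique solution mod 2710891 exists.
Back-substitute for the Bézout coefficients:
1 = 5 − 4
1 = −44 + 9·5
1 = 9·1589 − 325·44
1 = −325·4811 + 984·1589
1 = 984·40077 − 8197·4811
1 = −8197·44888 + 9181·40077
1 = 9181·174741 − 35740·44888
1 = −35740·1268075 + 259361·174741
1 = 259361·2710891 − 554462·1268075
So 1268075·(-554462) ≡ 1 (mod 2710891), giving 1268075⁻¹ ≡ 2156429.
x ≡ 1268075⁻¹·169144 ≡ 2156429·169144 ≡ 2064508 (mod 2710891).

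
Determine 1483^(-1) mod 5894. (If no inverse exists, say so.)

Extended Euclidean algorithm:
5894 = 3*1483 + 1445
1483 = 1*1445 + 38
1445 = 38*38 + 1
38 = 38*1 + 0
Since gcd(1483, 5894) = 1, back-substitute to write 1 as a combination:
1 = 1445 − 38·38
1 = −38·1483 + 39·1445
1 = 39·5894 − 155·1483
So 1483·(-155) ≡ 1 (mod 5894), and -155 ≡ 5739 (mod 5894).

5739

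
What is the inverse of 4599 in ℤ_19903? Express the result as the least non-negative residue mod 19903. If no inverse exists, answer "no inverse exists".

Extended Euclidean algorithm:
19903 = 4×4599 + 1507
4599 = 3×1507 + 78
1507 = 19×78 + 25
78 = 3×25 + 3
25 = 8×3 + 1
3 = 3×1 + 0
Since gcd(4599, 19903) = 1, back-substitute to write 1 as a combination:
1 = 25 − 8·3
1 = −8·78 + 25·25
1 = 25·1507 − 483·78
1 = −483·4599 + 1474·1507
1 = 1474·19903 − 6379·4599
Hence 4599⁻¹ ≡ -6379 ≡ 13524 (mod 19903).

13524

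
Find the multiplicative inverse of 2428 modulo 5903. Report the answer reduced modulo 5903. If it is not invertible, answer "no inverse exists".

Extended Euclidean algorithm:
5903 = 2·2428 + 1047
2428 = 2·1047 + 334
1047 = 3·334 + 45
334 = 7·45 + 19
45 = 2·19 + 7
19 = 2·7 + 5
7 = 1·5 + 2
5 = 2·2 + 1
2 = 2·1 + 0
Since gcd(2428, 5903) = 1, back-substitute to write 1 as a combination:
1 = 5 − 2·2
1 = −2·7 + 3·5
1 = 3·19 − 8·7
1 = −8·45 + 19·19
1 = 19·334 − 141·45
1 = −141·1047 + 442·334
1 = 442·2428 − 1025·1047
1 = −1025·5903 + 2492·2428
So 2428·2492 ≡ 1 (mod 5903).

2492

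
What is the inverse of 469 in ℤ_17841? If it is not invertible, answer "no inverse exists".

Run Euclid on (17841, 469):
17841 = 38×469 + 19
469 = 24×19 + 13
19 = 1×13 + 6
13 = 2×6 + 1
6 = 6×1 + 0
The gcd is 1. Working backward:
1 = 13 − 2·6
1 = −2·19 + 3·13
1 = 3·469 − 74·19
1 = −74·17841 + 2815·469
So 469·2815 ≡ 1 (mod 17841).

2815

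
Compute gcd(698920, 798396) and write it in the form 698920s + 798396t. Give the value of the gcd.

Repeated division:
798396 = 1×698920 + 99476
698920 = 7×99476 + 2588
99476 = 38×2588 + 1132
2588 = 2×1132 + 324
1132 = 3×324 + 160
324 = 2×160 + 4
160 = 40×4 + 0
gcd(698920, 798396) = 4.
Working backward:
4 = 324 − 2·160
4 = −2·1132 + 7·324
4 = 7·2588 − 16·1132
4 = −16·99476 + 615·2588
4 = 615·698920 − 4321·99476
4 = −4321·798396 + 4936·698920
So 4 = (-4321)·798396 + (4936)·698920.

4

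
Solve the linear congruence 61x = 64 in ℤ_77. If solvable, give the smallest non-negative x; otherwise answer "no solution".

First find gcd(61, 77):
77 = 1*61 + 16
61 = 3*16 + 13
16 = 1*13 + 3
13 = 4*3 + 1
3 = 3*1 + 0
gcd = 1, so a unique solution mod 77 exists.
Back-substitute for the Bézout coefficients:
1 = 13 − 4·3
1 = −4·16 + 5·13
1 = 5·61 − 19·16
1 = −19·77 + 24·61
So 61·(24) ≡ 1 (mod 77), giving 61⁻¹ ≡ 24.
x ≡ 61⁻¹·64 ≡ 24·64 ≡ 73 (mod 77).

73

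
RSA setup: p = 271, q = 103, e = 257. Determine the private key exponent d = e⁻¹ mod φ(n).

10073

φ(n) = (p−1)(q−1) = 270·102 = 27540.
Need d with 257·d ≡ 1 (mod 27540). Apply the extended Euclidean algorithm:
27540 = 107·257 + 41
257 = 6·41 + 11
41 = 3·11 + 8
11 = 1·8 + 3
8 = 2·3 + 2
3 = 1·2 + 1
2 = 2·1 + 0
Back-substitute:
1 = 3 − 2
1 = −8 + 3·3
1 = 3·11 − 4·8
1 = −4·41 + 15·11
1 = 15·257 − 94·41
1 = −94·27540 + 10073·257
So 257·10073 ≡ 1 (mod 27540), hence d = 10073.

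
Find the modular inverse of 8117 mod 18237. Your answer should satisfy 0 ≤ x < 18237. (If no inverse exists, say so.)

2258

Run Euclid on (18237, 8117):
18237 = 2×8117 + 2003
8117 = 4×2003 + 105
2003 = 19×105 + 8
105 = 13×8 + 1
8 = 8×1 + 0
Since gcd(8117, 18237) = 1, back-substitute to write 1 as a combination:
1 = 105 − 13·8
1 = −13·2003 + 248·105
1 = 248·8117 − 1005·2003
1 = −1005·18237 + 2258·8117
So 8117·2258 ≡ 1 (mod 18237).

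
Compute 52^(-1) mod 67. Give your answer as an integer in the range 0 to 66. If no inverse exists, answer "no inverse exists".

gcd(67, 52) by repeated division:
67 = 1·52 + 15
52 = 3·15 + 7
15 = 2·7 + 1
7 = 7·1 + 0
The gcd is 1. Working backward:
1 = 15 − 2·7
1 = −2·52 + 7·15
1 = 7·67 − 9·52
Hence 52⁻¹ ≡ -9 ≡ 58 (mod 67).

58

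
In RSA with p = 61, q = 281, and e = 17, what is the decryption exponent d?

3953

φ(n) = (p−1)(q−1) = 60·280 = 16800.
Need d with 17·d ≡ 1 (mod 16800). Apply the extended Euclidean algorithm:
16800 = 988·17 + 4
17 = 4·4 + 1
4 = 4·1 + 0
Back-substitute:
1 = 17 − 4·4
1 = −4·16800 + 3953·17
So 17·3953 ≡ 1 (mod 16800), hence d = 3953.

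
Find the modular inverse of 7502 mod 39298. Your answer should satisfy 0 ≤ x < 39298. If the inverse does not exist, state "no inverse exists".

Compute gcd(7502, 39298):
39298 = 5·7502 + 1788
7502 = 4·1788 + 350
1788 = 5·350 + 38
350 = 9·38 + 8
38 = 4·8 + 6
8 = 1·6 + 2
6 = 3·2 + 0
gcd(7502, 39298) = 2 ≠ 1, so 7502 has no multiplicative inverse modulo 39298.

no inverse exists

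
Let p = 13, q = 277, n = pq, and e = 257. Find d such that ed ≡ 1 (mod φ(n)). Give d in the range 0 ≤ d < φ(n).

2513

φ(n) = (p−1)(q−1) = 12·276 = 3312.
Need d with 257·d ≡ 1 (mod 3312). Apply the extended Euclidean algorithm:
3312 = 12*257 + 228
257 = 1*228 + 29
228 = 7*29 + 25
29 = 1*25 + 4
25 = 6*4 + 1
4 = 4*1 + 0
Back-substitute:
1 = 25 − 6·4
1 = −6·29 + 7·25
1 = 7·228 − 55·29
1 = −55·257 + 62·228
1 = 62·3312 − 799·257
So 257·(-799) ≡ 1 (mod 3312), hence d ≡ -799 ≡ 2513 (mod 3312).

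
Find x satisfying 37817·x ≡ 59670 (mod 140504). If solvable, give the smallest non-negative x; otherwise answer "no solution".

6366

First find gcd(37817, 140504):
140504 = 3×37817 + 27053
37817 = 1×27053 + 10764
27053 = 2×10764 + 5525
10764 = 1×5525 + 5239
5525 = 1×5239 + 286
5239 = 18×286 + 91
286 = 3×91 + 13
91 = 7×13 + 0
gcd = 13 and 13 | 59670, so solutions exist. Divide through by 13: 2909x ≡ 4590 (mod 10808).
Now find 2909⁻¹ mod 10808:
10808 = 3*2909 + 2081
2909 = 1*2081 + 828
2081 = 2*828 + 425
828 = 1*425 + 403
425 = 1*403 + 22
403 = 18*22 + 7
22 = 3*7 + 1
7 = 7*1 + 0
Back-substitute:
1 = 22 − 3·7
1 = −3·403 + 55·22
1 = 55·425 − 58·403
1 = −58·828 + 113·425
1 = 113·2081 − 284·828
1 = −284·2909 + 397·2081
1 = 397·10808 − 1475·2909
So 2909·(-1475) ≡ 1 (mod 10808), i.e. 2909⁻¹ ≡ 9333.
Then x ≡ 9333·4590 ≡ 6366 (mod 10808); the smallest non-negative solution is x = 6366.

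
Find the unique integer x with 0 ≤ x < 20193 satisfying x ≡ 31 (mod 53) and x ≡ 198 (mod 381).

12009

Write x = 31 + 53·k. Then 53·k ≡ 198 − 31 ≡ 167 (mod 381).
Need 53⁻¹ mod 381. Extended Euclid on (381, 53):
381 = 7*53 + 10
53 = 5*10 + 3
10 = 3*3 + 1
3 = 3*1 + 0
Back-substitute:
1 = 10 − 3·3
1 = −3·53 + 16·10
1 = 16·381 − 115·53
53⁻¹ ≡ 266 (mod 381), so k ≡ 266·167 ≡ 226 (mod 381).
x = 31 + 53·226 = 12009.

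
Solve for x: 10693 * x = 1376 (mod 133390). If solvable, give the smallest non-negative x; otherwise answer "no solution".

First find gcd(10693, 133390):
133390 = 12·10693 + 5074
10693 = 2·5074 + 545
5074 = 9·545 + 169
545 = 3·169 + 38
169 = 4·38 + 17
38 = 2·17 + 4
17 = 4·4 + 1
4 = 4·1 + 0
gcd = 1, so a unique solution mod 133390 exists.
Back-substitute for the Bézout coefficients:
1 = 17 − 4·4
1 = −4·38 + 9·17
1 = 9·169 − 40·38
1 = −40·545 + 129·169
1 = 129·5074 − 1201·545
1 = −1201·10693 + 2531·5074
1 = 2531·133390 − 31573·10693
So 10693·(-31573) ≡ 1 (mod 133390), giving 10693⁻¹ ≡ 101817.
x ≡ 10693⁻¹·1376 ≡ 101817·1376 ≡ 40692 (mod 133390).

40692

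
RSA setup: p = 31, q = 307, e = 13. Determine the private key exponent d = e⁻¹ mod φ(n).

φ(n) = (p−1)(q−1) = 30·306 = 9180.
Need d with 13·d ≡ 1 (mod 9180). Apply the extended Euclidean algorithm:
9180 = 706·13 + 2
13 = 6·2 + 1
2 = 2·1 + 0
Back-substitute:
1 = 13 − 6·2
1 = −6·9180 + 4237·13
So 13·4237 ≡ 1 (mod 9180), hence d = 4237.

4237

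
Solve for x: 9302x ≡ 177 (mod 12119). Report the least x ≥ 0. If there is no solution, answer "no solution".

129

First find gcd(9302, 12119):
12119 = 1·9302 + 2817
9302 = 3·2817 + 851
2817 = 3·851 + 264
851 = 3·264 + 59
264 = 4·59 + 28
59 = 2·28 + 3
28 = 9·3 + 1
3 = 3·1 + 0
gcd = 1, so a unique solution mod 12119 exists.
Back-substitute for the Bézout coefficients:
1 = 28 − 9·3
1 = −9·59 + 19·28
1 = 19·264 − 85·59
1 = −85·851 + 274·264
1 = 274·2817 − 907·851
1 = −907·9302 + 2995·2817
1 = 2995·12119 − 3902·9302
So 9302·(-3902) ≡ 1 (mod 12119), giving 9302⁻¹ ≡ 8217.
x ≡ 9302⁻¹·177 ≡ 8217·177 ≡ 129 (mod 12119).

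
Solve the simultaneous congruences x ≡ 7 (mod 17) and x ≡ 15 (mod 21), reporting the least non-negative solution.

Write x = 7 + 17·k. Then 17·k ≡ 15 − 7 ≡ 8 (mod 21).
Need 17⁻¹ mod 21. Extended Euclid on (21, 17):
21 = 1×17 + 4
17 = 4×4 + 1
4 = 4×1 + 0
Back-substitute:
1 = 17 − 4·4
1 = −4·21 + 5·17
17⁻¹ ≡ 5 (mod 21), so k ≡ 5·8 ≡ 19 (mod 21).
x = 7 + 17·19 = 330.

330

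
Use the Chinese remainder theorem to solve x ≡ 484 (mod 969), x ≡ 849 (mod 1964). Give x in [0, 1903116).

1071229

Write x = 484 + 969·k. Then 969·k ≡ 849 − 484 ≡ 365 (mod 1964).
Need 969⁻¹ mod 1964. Extended Euclid on (1964, 969):
1964 = 2×969 + 26
969 = 37×26 + 7
26 = 3×7 + 5
7 = 1×5 + 2
5 = 2×2 + 1
2 = 2×1 + 0
Back-substitute:
1 = 5 − 2·2
1 = −2·7 + 3·5
1 = 3·26 − 11·7
1 = −11·969 + 410·26
1 = 410·1964 − 831·969
969⁻¹ ≡ 1133 (mod 1964), so k ≡ 1133·365 ≡ 1105 (mod 1964).
x = 484 + 969·1105 = 1071229.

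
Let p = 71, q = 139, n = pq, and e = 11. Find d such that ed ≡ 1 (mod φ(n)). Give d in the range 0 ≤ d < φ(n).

φ(n) = (p−1)(q−1) = 70·138 = 9660.
Need d with 11·d ≡ 1 (mod 9660). Apply the extended Euclidean algorithm:
9660 = 878·11 + 2
11 = 5·2 + 1
2 = 2·1 + 0
Back-substitute:
1 = 11 − 5·2
1 = −5·9660 + 4391·11
So 11·4391 ≡ 1 (mod 9660), hence d = 4391.

4391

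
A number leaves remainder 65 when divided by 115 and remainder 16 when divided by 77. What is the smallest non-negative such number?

2480

Write x = 65 + 115·k. Then 115·k ≡ 16 − 65 ≡ 28 (mod 77).
Need 115⁻¹ mod 77. Extended Euclid on (77, 38):
77 = 2×38 + 1
38 = 38×1 + 0
Back-substitute:
1 = 77 − 2·38
115⁻¹ ≡ 75 (mod 77), so k ≡ 75·28 ≡ 21 (mod 77).
x = 65 + 115·21 = 2480.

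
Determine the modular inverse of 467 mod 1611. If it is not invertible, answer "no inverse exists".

Run Euclid on (1611, 467):
1611 = 3·467 + 210
467 = 2·210 + 47
210 = 4·47 + 22
47 = 2·22 + 3
22 = 7·3 + 1
3 = 3·1 + 0
The gcd is 1. Working backward:
1 = 22 − 7·3
1 = −7·47 + 15·22
1 = 15·210 − 67·47
1 = −67·467 + 149·210
1 = 149·1611 − 514·467
So 467·(-514) ≡ 1 (mod 1611), and -514 ≡ 1097 (mod 1611).

1097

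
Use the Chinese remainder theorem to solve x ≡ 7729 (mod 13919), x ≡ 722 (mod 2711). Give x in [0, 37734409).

Write x = 7729 + 13919·k. Then 13919·k ≡ 722 − 7729 ≡ 1126 (mod 2711).
Need 13919⁻¹ mod 2711. Extended Euclid on (2711, 364):
2711 = 7×364 + 163
364 = 2×163 + 38
163 = 4×38 + 11
38 = 3×11 + 5
11 = 2×5 + 1
5 = 5×1 + 0
Back-substitute:
1 = 11 − 2·5
1 = −2·38 + 7·11
1 = 7·163 − 30·38
1 = −30·364 + 67·163
1 = 67·2711 − 499·364
13919⁻¹ ≡ 2212 (mod 2711), so k ≡ 2212·1126 ≡ 2014 (mod 2711).
x = 7729 + 13919·2014 = 28040595.

28040595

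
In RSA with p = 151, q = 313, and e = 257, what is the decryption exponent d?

φ(n) = (p−1)(q−1) = 150·312 = 46800.
Need d with 257·d ≡ 1 (mod 46800). Apply the extended Euclidean algorithm:
46800 = 182×257 + 26
257 = 9×26 + 23
26 = 1×23 + 3
23 = 7×3 + 2
3 = 1×2 + 1
2 = 2×1 + 0
Back-substitute:
1 = 3 − 2
1 = −23 + 8·3
1 = 8·26 − 9·23
1 = −9·257 + 89·26
1 = 89·46800 − 16207·257
So 257·(-16207) ≡ 1 (mod 46800), hence d ≡ -16207 ≡ 30593 (mod 46800).

30593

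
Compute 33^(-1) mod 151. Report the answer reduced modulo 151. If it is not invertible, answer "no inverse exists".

119

gcd(151, 33) by repeated division:
151 = 4·33 + 19
33 = 1·19 + 14
19 = 1·14 + 5
14 = 2·5 + 4
5 = 1·4 + 1
4 = 4·1 + 0
The gcd is 1. Working backward:
1 = 5 − 4
1 = −14 + 3·5
1 = 3·19 − 4·14
1 = −4·33 + 7·19
1 = 7·151 − 32·33
So 33·(-32) ≡ 1 (mod 151), and -32 ≡ 119 (mod 151).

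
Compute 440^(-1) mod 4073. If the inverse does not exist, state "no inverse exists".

1694

Apply the Euclidean algorithm to 4073 and 440:
4073 = 9×440 + 113
440 = 3×113 + 101
113 = 1×101 + 12
101 = 8×12 + 5
12 = 2×5 + 2
5 = 2×2 + 1
2 = 2×1 + 0
Since gcd(440, 4073) = 1, back-substitute to write 1 as a combination:
1 = 5 − 2·2
1 = −2·12 + 5·5
1 = 5·101 − 42·12
1 = −42·113 + 47·101
1 = 47·440 − 183·113
1 = −183·4073 + 1694·440
So 440·1694 ≡ 1 (mod 4073).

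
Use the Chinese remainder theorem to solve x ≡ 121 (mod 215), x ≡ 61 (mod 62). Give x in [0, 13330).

Write x = 121 + 215·k. Then 215·k ≡ 61 − 121 ≡ 2 (mod 62).
Need 215⁻¹ mod 62. Extended Euclid on (62, 29):
62 = 2×29 + 4
29 = 7×4 + 1
4 = 4×1 + 0
Back-substitute:
1 = 29 − 7·4
1 = −7·62 + 15·29
215⁻¹ ≡ 15 (mod 62), so k ≡ 15·2 ≡ 30 (mod 62).
x = 121 + 215·30 = 6571.

6571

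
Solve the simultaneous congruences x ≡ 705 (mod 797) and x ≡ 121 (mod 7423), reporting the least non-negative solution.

1863294

Write x = 705 + 797·k. Then 797·k ≡ 121 − 705 ≡ 6839 (mod 7423).
Need 797⁻¹ mod 7423. Extended Euclid on (7423, 797):
7423 = 9*797 + 250
797 = 3*250 + 47
250 = 5*47 + 15
47 = 3*15 + 2
15 = 7*2 + 1
2 = 2*1 + 0
Back-substitute:
1 = 15 − 7·2
1 = −7·47 + 22·15
1 = 22·250 − 117·47
1 = −117·797 + 373·250
1 = 373·7423 − 3474·797
797⁻¹ ≡ 3949 (mod 7423), so k ≡ 3949·6839 ≡ 2337 (mod 7423).
x = 705 + 797·2337 = 1863294.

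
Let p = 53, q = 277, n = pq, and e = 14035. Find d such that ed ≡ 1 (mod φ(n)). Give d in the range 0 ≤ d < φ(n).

φ(n) = (p−1)(q−1) = 52·276 = 14352.
Need d with 14035·d ≡ 1 (mod 14352). Apply the extended Euclidean algorithm:
14352 = 1*14035 + 317
14035 = 44*317 + 87
317 = 3*87 + 56
87 = 1*56 + 31
56 = 1*31 + 25
31 = 1*25 + 6
25 = 4*6 + 1
6 = 6*1 + 0
Back-substitute:
1 = 25 − 4·6
1 = −4·31 + 5·25
1 = 5·56 − 9·31
1 = −9·87 + 14·56
1 = 14·317 − 51·87
1 = −51·14035 + 2258·317
1 = 2258·14352 − 2309·14035
So 14035·(-2309) ≡ 1 (mod 14352), hence d ≡ -2309 ≡ 12043 (mod 14352).

12043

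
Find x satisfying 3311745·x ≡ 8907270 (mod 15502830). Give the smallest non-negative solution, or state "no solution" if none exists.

790956

First find gcd(3311745, 15502830):
15502830 = 4*3311745 + 2255850
3311745 = 1*2255850 + 1055895
2255850 = 2*1055895 + 144060
1055895 = 7*144060 + 47475
144060 = 3*47475 + 1635
47475 = 29*1635 + 60
1635 = 27*60 + 15
60 = 4*15 + 0
gcd = 15 and 15 | 8907270, so solutions exist. Divide through by 15: 220783x ≡ 593818 (mod 1033522).
Now find 220783⁻¹ mod 1033522:
1033522 = 4*220783 + 150390
220783 = 1*150390 + 70393
150390 = 2*70393 + 9604
70393 = 7*9604 + 3165
9604 = 3*3165 + 109
3165 = 29*109 + 4
109 = 27*4 + 1
4 = 4*1 + 0
Back-substitute:
1 = 109 − 27·4
1 = −27·3165 + 784·109
1 = 784·9604 − 2379·3165
1 = −2379·70393 + 17437·9604
1 = 17437·150390 − 37253·70393
1 = −37253·220783 + 54690·150390
1 = 54690·1033522 − 256013·220783
So 220783·(-256013) ≡ 1 (mod 1033522), i.e. 220783⁻¹ ≡ 777509.
Then x ≡ 777509·593818 ≡ 790956 (mod 1033522); the smallest non-negative solution is x = 790956.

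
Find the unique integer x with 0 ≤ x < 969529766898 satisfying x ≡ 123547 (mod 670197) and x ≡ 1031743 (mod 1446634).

Write x = 123547 + 670197·k. Then 670197·k ≡ 1031743 − 123547 ≡ 908196 (mod 1446634).
Need 670197⁻¹ mod 1446634. Extended Euclid on (1446634, 670197):
1446634 = 2·670197 + 106240
670197 = 6·106240 + 32757
106240 = 3·32757 + 7969
32757 = 4·7969 + 881
7969 = 9·881 + 40
881 = 22·40 + 1
40 = 40·1 + 0
Back-substitute:
1 = 881 − 22·40
1 = −22·7969 + 199·881
1 = 199·32757 − 818·7969
1 = −818·106240 + 2653·32757
1 = 2653·670197 − 16736·106240
1 = −16736·1446634 + 36125·670197
670197⁻¹ ≡ 36125 (mod 1446634), so k ≡ 36125·908196 ≡ 368014 (mod 1446634).
x = 123547 + 670197·368014 = 246642002305.

246642002305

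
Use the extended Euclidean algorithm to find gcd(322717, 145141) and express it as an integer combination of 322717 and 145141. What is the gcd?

1

Euclidean algorithm:
322717 = 2*145141 + 32435
145141 = 4*32435 + 15401
32435 = 2*15401 + 1633
15401 = 9*1633 + 704
1633 = 2*704 + 225
704 = 3*225 + 29
225 = 7*29 + 22
29 = 1*22 + 7
22 = 3*7 + 1
7 = 7*1 + 0
gcd(322717, 145141) = 1.
Working backward:
1 = 22 − 3·7
1 = −3·29 + 4·22
1 = 4·225 − 31·29
1 = −31·704 + 97·225
1 = 97·1633 − 225·704
1 = −225·15401 + 2122·1633
1 = 2122·32435 − 4469·15401
1 = −4469·145141 + 19998·32435
1 = 19998·322717 − 44465·145141
So 1 = (19998)·322717 + (-44465)·145141.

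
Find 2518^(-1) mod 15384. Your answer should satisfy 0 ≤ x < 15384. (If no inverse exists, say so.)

no inverse exists

Compute gcd(2518, 15384):
15384 = 6·2518 + 276
2518 = 9·276 + 34
276 = 8·34 + 4
34 = 8·4 + 2
4 = 2·2 + 0
The gcd is 2, not 1, hence no inverse exists.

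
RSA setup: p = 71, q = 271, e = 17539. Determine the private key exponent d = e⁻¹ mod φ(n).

φ(n) = (p−1)(q−1) = 70·270 = 18900.
Need d with 17539·d ≡ 1 (mod 18900). Apply the extended Euclidean algorithm:
18900 = 1·17539 + 1361
17539 = 12·1361 + 1207
1361 = 1·1207 + 154
1207 = 7·154 + 129
154 = 1·129 + 25
129 = 5·25 + 4
25 = 6·4 + 1
4 = 4·1 + 0
Back-substitute:
1 = 25 − 6·4
1 = −6·129 + 31·25
1 = 31·154 − 37·129
1 = −37·1207 + 290·154
1 = 290·1361 − 327·1207
1 = −327·17539 + 4214·1361
1 = 4214·18900 − 4541·17539
So 17539·(-4541) ≡ 1 (mod 18900), hence d ≡ -4541 ≡ 14359 (mod 18900).

14359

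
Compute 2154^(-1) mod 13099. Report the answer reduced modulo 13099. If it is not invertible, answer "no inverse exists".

Run Euclid on (13099, 2154):
13099 = 6×2154 + 175
2154 = 12×175 + 54
175 = 3×54 + 13
54 = 4×13 + 2
13 = 6×2 + 1
2 = 2×1 + 0
Since gcd(2154, 13099) = 1, back-substitute to write 1 as a combination:
1 = 13 − 6·2
1 = −6·54 + 25·13
1 = 25·175 − 81·54
1 = −81·2154 + 997·175
1 = 997·13099 − 6063·2154
So 2154·(-6063) ≡ 1 (mod 13099), and -6063 ≡ 7036 (mod 13099).

7036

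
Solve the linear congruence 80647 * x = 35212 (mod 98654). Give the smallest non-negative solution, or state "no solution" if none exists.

First find gcd(80647, 98654):
98654 = 1·80647 + 18007
80647 = 4·18007 + 8619
18007 = 2·8619 + 769
8619 = 11·769 + 160
769 = 4·160 + 129
160 = 1·129 + 31
129 = 4·31 + 5
31 = 6·5 + 1
5 = 5·1 + 0
gcd = 1, so a unique solution mod 98654 exists.
Back-substitute for the Bézout coefficients:
1 = 31 − 6·5
1 = −6·129 + 25·31
1 = 25·160 − 31·129
1 = −31·769 + 149·160
1 = 149·8619 − 1670·769
1 = −1670·18007 + 3489·8619
1 = 3489·80647 − 15626·18007
1 = −15626·98654 + 19115·80647
So 80647·(19115) ≡ 1 (mod 98654), giving 80647⁻¹ ≡ 19115.
x ≡ 80647⁻¹·35212 ≡ 19115·35212 ≡ 59792 (mod 98654).

59792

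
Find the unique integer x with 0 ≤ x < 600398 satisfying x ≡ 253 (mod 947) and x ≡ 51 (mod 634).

498375

Write x = 253 + 947·k. Then 947·k ≡ 51 − 253 ≡ 432 (mod 634).
Need 947⁻¹ mod 634. Extended Euclid on (634, 313):
634 = 2·313 + 8
313 = 39·8 + 1
8 = 8·1 + 0
Back-substitute:
1 = 313 − 39·8
1 = −39·634 + 79·313
947⁻¹ ≡ 79 (mod 634), so k ≡ 79·432 ≡ 526 (mod 634).
x = 253 + 947·526 = 498375.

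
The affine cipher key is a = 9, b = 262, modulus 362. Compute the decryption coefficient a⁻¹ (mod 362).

Apply the Euclidean algorithm to 362 and 9:
362 = 40*9 + 2
9 = 4*2 + 1
2 = 2*1 + 0
gcd = 1, so the inverse exists. Back-substitute:
1 = 9 − 4·2
1 = −4·362 + 161·9
So 9·161 ≡ 1 (mod 362).

161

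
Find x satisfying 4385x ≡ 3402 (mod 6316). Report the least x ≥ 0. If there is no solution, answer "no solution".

3570

First find gcd(4385, 6316):
6316 = 1*4385 + 1931
4385 = 2*1931 + 523
1931 = 3*523 + 362
523 = 1*362 + 161
362 = 2*161 + 40
161 = 4*40 + 1
40 = 40*1 + 0
gcd = 1, so a unique solution mod 6316 exists.
Back-substitute for the Bézout coefficients:
1 = 161 − 4·40
1 = −4·362 + 9·161
1 = 9·523 − 13·362
1 = −13·1931 + 48·523
1 = 48·4385 − 109·1931
1 = −109·6316 + 157·4385
So 4385·(157) ≡ 1 (mod 6316), giving 4385⁻¹ ≡ 157.
x ≡ 4385⁻¹·3402 ≡ 157·3402 ≡ 3570 (mod 6316).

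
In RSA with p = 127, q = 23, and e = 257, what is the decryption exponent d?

φ(n) = (p−1)(q−1) = 126·22 = 2772.
Need d with 257·d ≡ 1 (mod 2772). Apply the extended Euclidean algorithm:
2772 = 10×257 + 202
257 = 1×202 + 55
202 = 3×55 + 37
55 = 1×37 + 18
37 = 2×18 + 1
18 = 18×1 + 0
Back-substitute:
1 = 37 − 2·18
1 = −2·55 + 3·37
1 = 3·202 − 11·55
1 = −11·257 + 14·202
1 = 14·2772 − 151·257
So 257·(-151) ≡ 1 (mod 2772), hence d ≡ -151 ≡ 2621 (mod 2772).

2621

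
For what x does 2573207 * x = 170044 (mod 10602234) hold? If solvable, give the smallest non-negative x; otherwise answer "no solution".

First find gcd(2573207, 10602234):
10602234 = 4·2573207 + 309406
2573207 = 8·309406 + 97959
309406 = 3·97959 + 15529
97959 = 6·15529 + 4785
15529 = 3·4785 + 1174
4785 = 4·1174 + 89
1174 = 13·89 + 17
89 = 5·17 + 4
17 = 4·4 + 1
4 = 4·1 + 0
gcd = 1, so a unique solution mod 10602234 exists.
Back-substitute for the Bézout coefficients:
1 = 17 − 4·4
1 = −4·89 + 21·17
1 = 21·1174 − 277·89
1 = −277·4785 + 1129·1174
1 = 1129·15529 − 3664·4785
1 = −3664·97959 + 23113·15529
1 = 23113·309406 − 73003·97959
1 = −73003·2573207 + 607137·309406
1 = 607137·10602234 − 2501551·2573207
So 2573207·(-2501551) ≡ 1 (mod 10602234), giving 2573207⁻¹ ≡ 8100683.
x ≡ 2573207⁻¹·170044 ≡ 8100683·170044 ≡ 9094304 (mod 10602234).

9094304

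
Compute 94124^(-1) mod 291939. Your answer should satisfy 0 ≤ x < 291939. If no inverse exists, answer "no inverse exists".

275888

Apply the Euclidean algorithm to 291939 and 94124:
291939 = 3×94124 + 9567
94124 = 9×9567 + 8021
9567 = 1×8021 + 1546
8021 = 5×1546 + 291
1546 = 5×291 + 91
291 = 3×91 + 18
91 = 5×18 + 1
18 = 18×1 + 0
gcd = 1, so the inverse exists. Back-substitute:
1 = 91 − 5·18
1 = −5·291 + 16·91
1 = 16·1546 − 85·291
1 = −85·8021 + 441·1546
1 = 441·9567 − 526·8021
1 = −526·94124 + 5175·9567
1 = 5175·291939 − 16051·94124
Hence 94124⁻¹ ≡ -16051 ≡ 275888 (mod 291939).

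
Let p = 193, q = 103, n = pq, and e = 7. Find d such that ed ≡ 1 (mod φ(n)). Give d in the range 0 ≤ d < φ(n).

φ(n) = (p−1)(q−1) = 192·102 = 19584.
Need d with 7·d ≡ 1 (mod 19584). Apply the extended Euclidean algorithm:
19584 = 2797×7 + 5
7 = 1×5 + 2
5 = 2×2 + 1
2 = 2×1 + 0
Back-substitute:
1 = 5 − 2·2
1 = −2·7 + 3·5
1 = 3·19584 − 8393·7
So 7·(-8393) ≡ 1 (mod 19584), hence d ≡ -8393 ≡ 11191 (mod 19584).

11191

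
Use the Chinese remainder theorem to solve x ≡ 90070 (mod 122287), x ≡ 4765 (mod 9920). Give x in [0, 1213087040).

1069489885

Write x = 90070 + 122287·k. Then 122287·k ≡ 4765 − 90070 ≡ 3975 (mod 9920).
Need 122287⁻¹ mod 9920. Extended Euclid on (9920, 3247):
9920 = 3*3247 + 179
3247 = 18*179 + 25
179 = 7*25 + 4
25 = 6*4 + 1
4 = 4*1 + 0
Back-substitute:
1 = 25 − 6·4
1 = −6·179 + 43·25
1 = 43·3247 − 780·179
1 = −780·9920 + 2383·3247
122287⁻¹ ≡ 2383 (mod 9920), so k ≡ 2383·3975 ≡ 8745 (mod 9920).
x = 90070 + 122287·8745 = 1069489885.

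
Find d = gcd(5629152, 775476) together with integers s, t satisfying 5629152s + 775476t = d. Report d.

12

Apply Euclid's algorithm to 5629152 and 775476:
5629152 = 7×775476 + 200820
775476 = 3×200820 + 173016
200820 = 1×173016 + 27804
173016 = 6×27804 + 6192
27804 = 4×6192 + 3036
6192 = 2×3036 + 120
3036 = 25×120 + 36
120 = 3×36 + 12
36 = 3×12 + 0
gcd(5629152, 775476) = 12.
Working backward:
12 = 120 − 3·36
12 = −3·3036 + 76·120
12 = 76·6192 − 155·3036
12 = −155·27804 + 696·6192
12 = 696·173016 − 4331·27804
12 = −4331·200820 + 5027·173016
12 = 5027·775476 − 19412·200820
12 = −19412·5629152 + 140911·775476
So 12 = (-19412)·5629152 + (140911)·775476.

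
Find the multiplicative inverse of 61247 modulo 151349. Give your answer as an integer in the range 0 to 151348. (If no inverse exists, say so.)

105863

Extended Euclidean algorithm:
151349 = 2·61247 + 28855
61247 = 2·28855 + 3537
28855 = 8·3537 + 559
3537 = 6·559 + 183
559 = 3·183 + 10
183 = 18·10 + 3
10 = 3·3 + 1
3 = 3·1 + 0
Since gcd(61247, 151349) = 1, back-substitute to write 1 as a combination:
1 = 10 − 3·3
1 = −3·183 + 55·10
1 = 55·559 − 168·183
1 = −168·3537 + 1063·559
1 = 1063·28855 − 8672·3537
1 = −8672·61247 + 18407·28855
1 = 18407·151349 − 45486·61247
So 61247·(-45486) ≡ 1 (mod 151349), and -45486 ≡ 105863 (mod 151349).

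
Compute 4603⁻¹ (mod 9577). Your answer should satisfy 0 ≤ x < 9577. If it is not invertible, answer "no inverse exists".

2220

gcd(9577, 4603) by repeated division:
9577 = 2×4603 + 371
4603 = 12×371 + 151
371 = 2×151 + 69
151 = 2×69 + 13
69 = 5×13 + 4
13 = 3×4 + 1
4 = 4×1 + 0
The gcd is 1. Working backward:
1 = 13 − 3·4
1 = −3·69 + 16·13
1 = 16·151 − 35·69
1 = −35·371 + 86·151
1 = 86·4603 − 1067·371
1 = −1067·9577 + 2220·4603
So 4603·2220 ≡ 1 (mod 9577).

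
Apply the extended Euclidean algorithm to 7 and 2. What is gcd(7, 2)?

1

Apply Euclid's algorithm to 7 and 2:
7 = 3×2 + 1
2 = 2×1 + 0
gcd(7, 2) = 1.
Back-substituting:
1 = 7 − 3·2
So 1 = (1)·7 + (-3)·2.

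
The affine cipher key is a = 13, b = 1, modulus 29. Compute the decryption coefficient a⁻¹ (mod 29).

gcd(29, 13) by repeated division:
29 = 2×13 + 3
13 = 4×3 + 1
3 = 3×1 + 0
The gcd is 1. Working backward:
1 = 13 − 4·3
1 = −4·29 + 9·13
So 13·9 ≡ 1 (mod 29).

9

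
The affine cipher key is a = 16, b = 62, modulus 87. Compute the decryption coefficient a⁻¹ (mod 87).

49

Apply the Euclidean algorithm to 87 and 16:
87 = 5×16 + 7
16 = 2×7 + 2
7 = 3×2 + 1
2 = 2×1 + 0
The gcd is 1. Working backward:
1 = 7 − 3·2
1 = −3·16 + 7·7
1 = 7·87 − 38·16
Thus 16·(-38) ≡ 1 (mod 87); reducing, -38 mod 87 = 49.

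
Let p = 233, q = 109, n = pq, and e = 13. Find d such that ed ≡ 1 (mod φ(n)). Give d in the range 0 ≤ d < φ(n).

φ(n) = (p−1)(q−1) = 232·108 = 25056.
Need d with 13·d ≡ 1 (mod 25056). Apply the extended Euclidean algorithm:
25056 = 1927·13 + 5
13 = 2·5 + 3
5 = 1·3 + 2
3 = 1·2 + 1
2 = 2·1 + 0
Back-substitute:
1 = 3 − 2
1 = −5 + 2·3
1 = 2·13 − 5·5
1 = −5·25056 + 9637·13
So 13·9637 ≡ 1 (mod 25056), hence d = 9637.

9637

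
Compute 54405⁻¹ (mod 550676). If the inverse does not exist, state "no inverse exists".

Run Euclid on (550676, 54405):
550676 = 10·54405 + 6626
54405 = 8·6626 + 1397
6626 = 4·1397 + 1038
1397 = 1·1038 + 359
1038 = 2·359 + 320
359 = 1·320 + 39
320 = 8·39 + 8
39 = 4·8 + 7
8 = 1·7 + 1
7 = 7·1 + 0
Since gcd(54405, 550676) = 1, back-substitute to write 1 as a combination:
1 = 8 − 7
1 = −39 + 5·8
1 = 5·320 − 41·39
1 = −41·359 + 46·320
1 = 46·1038 − 133·359
1 = −133·1397 + 179·1038
1 = 179·6626 − 849·1397
1 = −849·54405 + 6971·6626
1 = 6971·550676 − 70559·54405
Thus 54405·(-70559) ≡ 1 (mod 550676); reducing, -70559 mod 550676 = 480117.

480117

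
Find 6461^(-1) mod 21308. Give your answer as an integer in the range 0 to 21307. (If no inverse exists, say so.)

no inverse exists

Euclidean algorithm on 21308, 6461:
21308 = 3·6461 + 1925
6461 = 3·1925 + 686
1925 = 2·686 + 553
686 = 1·553 + 133
553 = 4·133 + 21
133 = 6·21 + 7
21 = 3·7 + 0
gcd(6461, 21308) = 7 ≠ 1, so 6461 has no multiplicative inverse modulo 21308.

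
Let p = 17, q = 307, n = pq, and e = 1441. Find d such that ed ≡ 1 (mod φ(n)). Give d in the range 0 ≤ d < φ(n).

φ(n) = (p−1)(q−1) = 16·306 = 4896.
Need d with 1441·d ≡ 1 (mod 4896). Apply the extended Euclidean algorithm:
4896 = 3·1441 + 573
1441 = 2·573 + 295
573 = 1·295 + 278
295 = 1·278 + 17
278 = 16·17 + 6
17 = 2·6 + 5
6 = 1·5 + 1
5 = 5·1 + 0
Back-substitute:
1 = 6 − 5
1 = −17 + 3·6
1 = 3·278 − 49·17
1 = −49·295 + 52·278
1 = 52·573 − 101·295
1 = −101·1441 + 254·573
1 = 254·4896 − 863·1441
So 1441·(-863) ≡ 1 (mod 4896), hence d ≡ -863 ≡ 4033 (mod 4896).

4033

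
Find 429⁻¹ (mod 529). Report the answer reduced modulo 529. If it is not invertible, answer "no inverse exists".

Extended Euclidean algorithm:
529 = 1×429 + 100
429 = 4×100 + 29
100 = 3×29 + 13
29 = 2×13 + 3
13 = 4×3 + 1
3 = 3×1 + 0
Since gcd(429, 529) = 1, back-substitute to write 1 as a combination:
1 = 13 − 4·3
1 = −4·29 + 9·13
1 = 9·100 − 31·29
1 = −31·429 + 133·100
1 = 133·529 − 164·429
Thus 429·(-164) ≡ 1 (mod 529); reducing, -164 mod 529 = 365.

365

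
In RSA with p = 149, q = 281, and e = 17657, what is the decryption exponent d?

16553

φ(n) = (p−1)(q−1) = 148·280 = 41440.
Need d with 17657·d ≡ 1 (mod 41440). Apply the extended Euclidean algorithm:
41440 = 2*17657 + 6126
17657 = 2*6126 + 5405
6126 = 1*5405 + 721
5405 = 7*721 + 358
721 = 2*358 + 5
358 = 71*5 + 3
5 = 1*3 + 2
3 = 1*2 + 1
2 = 2*1 + 0
Back-substitute:
1 = 3 − 2
1 = −5 + 2·3
1 = 2·358 − 143·5
1 = −143·721 + 288·358
1 = 288·5405 − 2159·721
1 = −2159·6126 + 2447·5405
1 = 2447·17657 − 7053·6126
1 = −7053·41440 + 16553·17657
So 17657·16553 ≡ 1 (mod 41440), hence d = 16553.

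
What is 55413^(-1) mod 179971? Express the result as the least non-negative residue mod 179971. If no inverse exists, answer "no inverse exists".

24862

gcd(179971, 55413) by repeated division:
179971 = 3*55413 + 13732
55413 = 4*13732 + 485
13732 = 28*485 + 152
485 = 3*152 + 29
152 = 5*29 + 7
29 = 4*7 + 1
7 = 7*1 + 0
gcd = 1, so the inverse exists. Back-substitute:
1 = 29 − 4·7
1 = −4·152 + 21·29
1 = 21·485 − 67·152
1 = −67·13732 + 1897·485
1 = 1897·55413 − 7655·13732
1 = −7655·179971 + 24862·55413
So 55413·24862 ≡ 1 (mod 179971).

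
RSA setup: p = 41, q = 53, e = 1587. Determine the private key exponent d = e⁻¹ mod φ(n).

443

φ(n) = (p−1)(q−1) = 40·52 = 2080.
Need d with 1587·d ≡ 1 (mod 2080). Apply the extended Euclidean algorithm:
2080 = 1·1587 + 493
1587 = 3·493 + 108
493 = 4·108 + 61
108 = 1·61 + 47
61 = 1·47 + 14
47 = 3·14 + 5
14 = 2·5 + 4
5 = 1·4 + 1
4 = 4·1 + 0
Back-substitute:
1 = 5 − 4
1 = −14 + 3·5
1 = 3·47 − 10·14
1 = −10·61 + 13·47
1 = 13·108 − 23·61
1 = −23·493 + 105·108
1 = 105·1587 − 338·493
1 = −338·2080 + 443·1587
So 1587·443 ≡ 1 (mod 2080), hence d = 443.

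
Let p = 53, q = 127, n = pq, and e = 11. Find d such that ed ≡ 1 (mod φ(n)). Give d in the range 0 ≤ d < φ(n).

1787

φ(n) = (p−1)(q−1) = 52·126 = 6552.
Need d with 11·d ≡ 1 (mod 6552). Apply the extended Euclidean algorithm:
6552 = 595×11 + 7
11 = 1×7 + 4
7 = 1×4 + 3
4 = 1×3 + 1
3 = 3×1 + 0
Back-substitute:
1 = 4 − 3
1 = −7 + 2·4
1 = 2·11 − 3·7
1 = −3·6552 + 1787·11
So 11·1787 ≡ 1 (mod 6552), hence d = 1787.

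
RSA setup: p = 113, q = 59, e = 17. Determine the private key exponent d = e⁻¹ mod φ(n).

φ(n) = (p−1)(q−1) = 112·58 = 6496.
Need d with 17·d ≡ 1 (mod 6496). Apply the extended Euclidean algorithm:
6496 = 382×17 + 2
17 = 8×2 + 1
2 = 2×1 + 0
Back-substitute:
1 = 17 − 8·2
1 = −8·6496 + 3057·17
So 17·3057 ≡ 1 (mod 6496), hence d = 3057.

3057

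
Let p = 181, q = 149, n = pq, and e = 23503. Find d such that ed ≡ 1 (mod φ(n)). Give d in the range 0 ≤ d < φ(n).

φ(n) = (p−1)(q−1) = 180·148 = 26640.
Need d with 23503·d ≡ 1 (mod 26640). Apply the extended Euclidean algorithm:
26640 = 1*23503 + 3137
23503 = 7*3137 + 1544
3137 = 2*1544 + 49
1544 = 31*49 + 25
49 = 1*25 + 24
25 = 1*24 + 1
24 = 24*1 + 0
Back-substitute:
1 = 25 − 24
1 = −49 + 2·25
1 = 2·1544 − 63·49
1 = −63·3137 + 128·1544
1 = 128·23503 − 959·3137
1 = −959·26640 + 1087·23503
So 23503·1087 ≡ 1 (mod 26640), hence d = 1087.

1087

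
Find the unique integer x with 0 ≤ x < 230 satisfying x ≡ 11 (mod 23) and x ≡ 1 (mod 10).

11

Write x = 11 + 23·k. Then 23·k ≡ 1 − 11 ≡ 0 (mod 10).
Need 23⁻¹ mod 10. Extended Euclid on (10, 3):
10 = 3·3 + 1
3 = 3·1 + 0
Back-substitute:
1 = 10 − 3·3
23⁻¹ ≡ 7 (mod 10), so k ≡ 7·0 ≡ 0 (mod 10).
x = 11 + 23·0 = 11.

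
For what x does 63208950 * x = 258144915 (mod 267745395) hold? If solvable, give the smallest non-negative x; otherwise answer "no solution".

7069104

First find gcd(63208950, 267745395):
267745395 = 4·63208950 + 14909595
63208950 = 4·14909595 + 3570570
14909595 = 4·3570570 + 627315
3570570 = 5·627315 + 433995
627315 = 1·433995 + 193320
433995 = 2·193320 + 47355
193320 = 4·47355 + 3900
47355 = 12·3900 + 555
3900 = 7·555 + 15
555 = 37·15 + 0
gcd = 15 and 15 | 258144915, so solutions exist. Divide through by 15: 4213930x ≡ 17209661 (mod 17849693).
Now find 4213930⁻¹ mod 17849693:
17849693 = 4*4213930 + 993973
4213930 = 4*993973 + 238038
993973 = 4*238038 + 41821
238038 = 5*41821 + 28933
41821 = 1*28933 + 12888
28933 = 2*12888 + 3157
12888 = 4*3157 + 260
3157 = 12*260 + 37
260 = 7*37 + 1
37 = 37*1 + 0
Back-substitute:
1 = 260 − 7·37
1 = −7·3157 + 85·260
1 = 85·12888 − 347·3157
1 = −347·28933 + 779·12888
1 = 779·41821 − 1126·28933
1 = −1126·238038 + 6409·41821
1 = 6409·993973 − 26762·238038
1 = −26762·4213930 + 113457·993973
1 = 113457·17849693 − 480590·4213930
So 4213930·(-480590) ≡ 1 (mod 17849693), i.e. 4213930⁻¹ ≡ 17369103.
Then x ≡ 17369103·17209661 ≡ 7069104 (mod 17849693); the smallest non-negative solution is x = 7069104.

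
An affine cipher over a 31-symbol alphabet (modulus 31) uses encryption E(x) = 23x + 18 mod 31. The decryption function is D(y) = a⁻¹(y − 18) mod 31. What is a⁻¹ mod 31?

Run Euclid on (31, 23):
31 = 1*23 + 8
23 = 2*8 + 7
8 = 1*7 + 1
7 = 7*1 + 0
The gcd is 1. Working backward:
1 = 8 − 7
1 = −23 + 3·8
1 = 3·31 − 4·23
Hence 23⁻¹ ≡ -4 ≡ 27 (mod 31).

27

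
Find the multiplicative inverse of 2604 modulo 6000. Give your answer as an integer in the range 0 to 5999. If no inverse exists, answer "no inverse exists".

no inverse exists

Euclidean algorithm on 6000, 2604:
6000 = 2·2604 + 792
2604 = 3·792 + 228
792 = 3·228 + 108
228 = 2·108 + 12
108 = 9·12 + 0
The gcd is 12, not 1, hence no inverse exists.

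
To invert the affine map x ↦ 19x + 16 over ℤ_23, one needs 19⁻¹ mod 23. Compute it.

17

Run Euclid on (23, 19):
23 = 1×19 + 4
19 = 4×4 + 3
4 = 1×3 + 1
3 = 3×1 + 0
gcd = 1, so the inverse exists. Back-substitute:
1 = 4 − 3
1 = −19 + 5·4
1 = 5·23 − 6·19
Thus 19·(-6) ≡ 1 (mod 23); reducing, -6 mod 23 = 17.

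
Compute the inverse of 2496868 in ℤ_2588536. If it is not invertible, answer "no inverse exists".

Compute gcd(2496868, 2588536):
2588536 = 1·2496868 + 91668
2496868 = 27·91668 + 21832
91668 = 4·21832 + 4340
21832 = 5·4340 + 132
4340 = 32·132 + 116
132 = 1·116 + 16
116 = 7·16 + 4
16 = 4·4 + 0
gcd(2496868, 2588536) = 4 ≠ 1, so 2496868 has no multiplicative inverse modulo 2588536.

no inverse exists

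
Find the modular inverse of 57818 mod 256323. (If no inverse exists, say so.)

Run Euclid on (256323, 57818):
256323 = 4*57818 + 25051
57818 = 2*25051 + 7716
25051 = 3*7716 + 1903
7716 = 4*1903 + 104
1903 = 18*104 + 31
104 = 3*31 + 11
31 = 2*11 + 9
11 = 1*9 + 2
9 = 4*2 + 1
2 = 2*1 + 0
gcd = 1, so the inverse exists. Back-substitute:
1 = 9 − 4·2
1 = −4·11 + 5·9
1 = 5·31 − 14·11
1 = −14·104 + 47·31
1 = 47·1903 − 860·104
1 = −860·7716 + 3487·1903
1 = 3487·25051 − 11321·7716
1 = −11321·57818 + 26129·25051
1 = 26129·256323 − 115837·57818
Hence 57818⁻¹ ≡ -115837 ≡ 140486 (mod 256323).

140486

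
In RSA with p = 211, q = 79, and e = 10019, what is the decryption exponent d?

φ(n) = (p−1)(q−1) = 210·78 = 16380.
Need d with 10019·d ≡ 1 (mod 16380). Apply the extended Euclidean algorithm:
16380 = 1·10019 + 6361
10019 = 1·6361 + 3658
6361 = 1·3658 + 2703
3658 = 1·2703 + 955
2703 = 2·955 + 793
955 = 1·793 + 162
793 = 4·162 + 145
162 = 1·145 + 17
145 = 8·17 + 9
17 = 1·9 + 8
9 = 1·8 + 1
8 = 8·1 + 0
Back-substitute:
1 = 9 − 8
1 = −17 + 2·9
1 = 2·145 − 17·17
1 = −17·162 + 19·145
1 = 19·793 − 93·162
1 = −93·955 + 112·793
1 = 112·2703 − 317·955
1 = −317·3658 + 429·2703
1 = 429·6361 − 746·3658
1 = −746·10019 + 1175·6361
1 = 1175·16380 − 1921·10019
So 10019·(-1921) ≡ 1 (mod 16380), hence d ≡ -1921 ≡ 14459 (mod 16380).

14459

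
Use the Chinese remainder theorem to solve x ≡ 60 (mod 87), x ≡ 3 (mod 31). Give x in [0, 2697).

2235

Write x = 60 + 87·k. Then 87·k ≡ 3 − 60 ≡ 5 (mod 31).
Need 87⁻¹ mod 31. Extended Euclid on (31, 25):
31 = 1×25 + 6
25 = 4×6 + 1
6 = 6×1 + 0
Back-substitute:
1 = 25 − 4·6
1 = −4·31 + 5·25
87⁻¹ ≡ 5 (mod 31), so k ≡ 5·5 ≡ 25 (mod 31).
x = 60 + 87·25 = 2235.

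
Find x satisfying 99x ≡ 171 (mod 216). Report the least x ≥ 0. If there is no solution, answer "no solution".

17

First find gcd(99, 216):
216 = 2×99 + 18
99 = 5×18 + 9
18 = 2×9 + 0
gcd = 9 and 9 | 171, so solutions exist. Divide through by 9: 11x ≡ 19 (mod 24).
Now find 11⁻¹ mod 24:
24 = 2·11 + 2
11 = 5·2 + 1
2 = 2·1 + 0
Back-substitute:
1 = 11 − 5·2
1 = −5·24 + 11·11
So 11⁻¹ ≡ 11 (mod 24).
Then x ≡ 11·19 ≡ 17 (mod 24); the smallest non-negative solution is x = 17.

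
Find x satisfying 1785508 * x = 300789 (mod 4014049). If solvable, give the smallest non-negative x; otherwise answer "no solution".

First find gcd(1785508, 4014049):
4014049 = 2·1785508 + 443033
1785508 = 4·443033 + 13376
443033 = 33·13376 + 1625
13376 = 8·1625 + 376
1625 = 4·376 + 121
376 = 3·121 + 13
121 = 9·13 + 4
13 = 3·4 + 1
4 = 4·1 + 0
gcd = 1, so a unique solution mod 4014049 exists.
Back-substitute for the Bézout coefficients:
1 = 13 − 3·4
1 = −3·121 + 28·13
1 = 28·376 − 87·121
1 = −87·1625 + 376·376
1 = 376·13376 − 3095·1625
1 = −3095·443033 + 102511·13376
1 = 102511·1785508 − 413139·443033
1 = −413139·4014049 + 928789·1785508
So 1785508·(928789) ≡ 1 (mod 4014049), giving 1785508⁻¹ ≡ 928789.
x ≡ 1785508⁻¹·300789 ≡ 928789·300789 ≡ 3746268 (mod 4014049).

3746268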